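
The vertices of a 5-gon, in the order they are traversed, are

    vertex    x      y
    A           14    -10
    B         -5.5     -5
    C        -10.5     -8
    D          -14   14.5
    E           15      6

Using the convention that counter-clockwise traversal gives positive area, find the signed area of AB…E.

Cross-terms: -125, -8.5, -264.25, -301.5, -234  ⇒  Σ = -933.25
Signed area = Σ/2 = -466.625 (negative ⇒ clockwise traversal).

-466.625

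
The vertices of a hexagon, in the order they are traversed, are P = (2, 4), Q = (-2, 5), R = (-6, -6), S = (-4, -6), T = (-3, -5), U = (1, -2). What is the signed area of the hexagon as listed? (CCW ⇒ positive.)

46.5

Apply Gauss's area formula: 2A = Σ (x_i·y_{i+1} − x_{i+1}·y_i), indices taken mod 6.
P→Q: (2)(5) − (-2)(4) = 18
Q→R: (-2)(-6) − (-6)(5) = 42
R→S: (-6)(-6) − (-4)(-6) = 12
S→T: (-4)(-5) − (-3)(-6) = 2
T→U: (-3)(-2) − (1)(-5) = 11
U→P: (1)(4) − (2)(-2) = 8
Σ = 93
Signed area = Σ/2 = 46.5 (positive ⇒ counter-clockwise traversal).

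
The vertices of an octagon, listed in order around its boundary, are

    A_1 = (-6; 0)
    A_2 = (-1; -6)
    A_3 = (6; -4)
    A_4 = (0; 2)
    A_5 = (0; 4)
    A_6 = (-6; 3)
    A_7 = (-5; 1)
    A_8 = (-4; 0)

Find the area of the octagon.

Apply the shoelace formula: 2A = Σ (x_i·y_{i+1} − x_{i+1}·y_i), indices taken mod 8.
A_1→A_2: (-6)(-6) − (-1)(0) = 36
A_2→A_3: (-1)(-4) − (6)(-6) = 40
A_3→A_4: (6)(2) − (0)(-4) = 12
A_4→A_5: (0)(4) − (0)(2) = 0
A_5→A_6: (0)(3) − (-6)(4) = 24
A_6→A_7: (-6)(1) − (-5)(3) = 9
A_7→A_8: (-5)(0) − (-4)(1) = 4
A_8→A_1: (-4)(0) − (-6)(0) = 0
Σ = 125
Area = |Σ|/2 = 62.5.

62.5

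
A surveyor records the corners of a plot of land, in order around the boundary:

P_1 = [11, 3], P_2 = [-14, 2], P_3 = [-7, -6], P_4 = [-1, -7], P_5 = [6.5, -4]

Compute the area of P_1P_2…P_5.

Apply the shoelace formula: 2A = Σ (x_i·y_{i+1} − x_{i+1}·y_i), indices taken mod 5.
Σ = (64) + (98) + (43) + (49.5) + (63.5) = 318
Area = |Σ|/2 = 159.

159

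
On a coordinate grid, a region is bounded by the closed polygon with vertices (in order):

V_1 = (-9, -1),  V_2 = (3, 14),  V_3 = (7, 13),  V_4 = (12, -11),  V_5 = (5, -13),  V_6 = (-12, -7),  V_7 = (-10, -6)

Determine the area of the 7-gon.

374.5

Apply Gauss's area formula: 2A = Σ (x_i·y_{i+1} − x_{i+1}·y_i), indices taken mod 7.
V_1→V_2: (-9)(14) − (3)(-1) = -123
V_2→V_3: (3)(13) − (7)(14) = -59
V_3→V_4: (7)(-11) − (12)(13) = -233
V_4→V_5: (12)(-13) − (5)(-11) = -101
V_5→V_6: (5)(-7) − (-12)(-13) = -191
V_6→V_7: (-12)(-6) − (-10)(-7) = 2
V_7→V_1: (-10)(-1) − (-9)(-6) = -44
Σ = -749
Area = |Σ|/2 = 374.5.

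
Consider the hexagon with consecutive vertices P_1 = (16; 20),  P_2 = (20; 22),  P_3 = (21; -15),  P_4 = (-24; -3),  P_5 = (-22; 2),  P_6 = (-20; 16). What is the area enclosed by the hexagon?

P_1→P_2: (16)(22) − (20)(20) = -48
P_2→P_3: (20)(-15) − (21)(22) = -762
P_3→P_4: (21)(-3) − (-24)(-15) = -423
P_4→P_5: (-24)(2) − (-22)(-3) = -114
P_5→P_6: (-22)(16) − (-20)(2) = -312
P_6→P_1: (-20)(20) − (16)(16) = -656
Σ = -2315
Area = |Σ|/2 = 1157.5.

1157.5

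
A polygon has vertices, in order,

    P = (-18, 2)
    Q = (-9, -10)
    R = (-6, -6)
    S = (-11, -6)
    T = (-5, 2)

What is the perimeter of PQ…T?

|PQ| = √((9)² + (-12)²) = √225 = 15
|QR| = √((3)² + (4)²) = √25 = 5
|RS| = √((-5)² + (0)²) = √25 = 5
|ST| = √((6)² + (8)²) = √100 = 10
|TP| = √((-13)² + (0)²) = √169 = 13
Perimeter = 15 + 5 + 5 + 10 + 13 = 48.

48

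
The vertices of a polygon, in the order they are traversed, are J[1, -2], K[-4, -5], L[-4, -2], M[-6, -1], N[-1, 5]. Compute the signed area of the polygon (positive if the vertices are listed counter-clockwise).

-33.5

Apply the shoelace formula: 2A = Σ (x_i·y_{i+1} − x_{i+1}·y_i), indices taken mod 5.
Σ = (-13) + (-12) + (-8) + (-31) + (-3) = -67
Signed area = Σ/2 = -33.5 (negative ⇒ clockwise traversal).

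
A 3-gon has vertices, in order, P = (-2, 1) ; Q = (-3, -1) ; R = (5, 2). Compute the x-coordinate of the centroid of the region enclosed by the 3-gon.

Apply the shoelace formula. First the cross-terms c_i = x_i·y_{i+1} − x_{i+1}·y_i:
  5, -1, 9  ⇒  2A = 13, A = 6.5.
Then Σ (x_i + x_{i+1})·c_i = 0, so x̄ = 0 / (6·6.5) = 0.

0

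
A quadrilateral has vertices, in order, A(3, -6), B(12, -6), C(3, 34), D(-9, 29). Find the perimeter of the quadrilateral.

100

|AB| = √((9)² + (0)²) = √81 = 9
|BC| = √((-9)² + (40)²) = √1681 = 41
|CD| = √((-12)² + (-5)²) = √169 = 13
|DA| = √((12)² + (-35)²) = √1369 = 37
Perimeter = 9 + 41 + 13 + 37 = 100.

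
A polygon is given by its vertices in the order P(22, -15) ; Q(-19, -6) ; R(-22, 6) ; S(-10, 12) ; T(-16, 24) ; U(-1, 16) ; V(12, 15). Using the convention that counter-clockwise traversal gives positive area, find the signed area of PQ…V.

Σ = (-417) + (-246) + (-204) + (-48) + (-232) + (-207) + (-510) = -1864
Signed area = Σ/2 = -932 (negative ⇒ clockwise traversal).

-932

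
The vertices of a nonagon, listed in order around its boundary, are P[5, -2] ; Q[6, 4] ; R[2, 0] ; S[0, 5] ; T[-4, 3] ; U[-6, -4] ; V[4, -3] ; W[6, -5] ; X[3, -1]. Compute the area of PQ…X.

64

Apply the shoelace (surveyor's) formula: 2A = Σ (x_i·y_{i+1} − x_{i+1}·y_i), indices taken mod 9.
P→Q: (5)(4) − (6)(-2) = 32
Q→R: (6)(0) − (2)(4) = -8
R→S: (2)(5) − (0)(0) = 10
S→T: (0)(3) − (-4)(5) = 20
T→U: (-4)(-4) − (-6)(3) = 34
U→V: (-6)(-3) − (4)(-4) = 34
V→W: (4)(-5) − (6)(-3) = -2
W→X: (6)(-1) − (3)(-5) = 9
X→P: (3)(-2) − (5)(-1) = -1
Σ = 128
Area = |Σ|/2 = 64.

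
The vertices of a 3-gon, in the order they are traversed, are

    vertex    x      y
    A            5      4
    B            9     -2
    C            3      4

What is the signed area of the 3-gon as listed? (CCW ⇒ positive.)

-6

Apply the shoelace (surveyor's) formula: 2A = Σ (x_i·y_{i+1} − x_{i+1}·y_i), indices taken mod 3.
A→B: (5)(-2) − (9)(4) = -46
B→C: (9)(4) − (3)(-2) = 42
C→A: (3)(4) − (5)(4) = -8
Σ = -12
Signed area = Σ/2 = -6 (negative ⇒ clockwise traversal).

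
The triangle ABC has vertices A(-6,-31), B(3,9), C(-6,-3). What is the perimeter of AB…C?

|AB| = √((9)² + (40)²) = √1681 = 41
|BC| = √((-9)² + (-12)²) = √225 = 15
|CA| = √((0)² + (-28)²) = √784 = 28
Perimeter = 41 + 15 + 28 = 84.

84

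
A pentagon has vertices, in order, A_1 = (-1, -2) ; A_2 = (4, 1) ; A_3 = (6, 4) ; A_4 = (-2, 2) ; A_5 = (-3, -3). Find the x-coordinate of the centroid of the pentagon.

Apply the surveyor's formula. First the cross-terms c_i = x_i·y_{i+1} − x_{i+1}·y_i:
  7, 10, 20, 12, 3  ⇒  2A = 52, A = 26.
Then Σ (x_i + x_{i+1})·c_i = 129, so x̄ = 129 / (6·26) = 43/52.

43/52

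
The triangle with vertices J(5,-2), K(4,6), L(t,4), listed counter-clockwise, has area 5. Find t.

The doubled signed area Σ (x_i y_{i+1} − x_{i+1} y_i) is linear in t.
With t=0 it equals 34; the coefficient of t is -8 (from the two edges through L).
So -8·t + 34 = 2·5 = 10 ⇒ t = 3.

3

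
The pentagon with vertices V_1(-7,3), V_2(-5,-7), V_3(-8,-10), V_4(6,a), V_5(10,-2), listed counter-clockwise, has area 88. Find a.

-3

Write out the shoelace sum; only the two edges meeting at V_4 involve a:
2·Area = [((-8)·a − 6·(-10)) + (6·(-2) − 10·a)] + 74
       = -18·a + 122 = 176
⇒ a = -3.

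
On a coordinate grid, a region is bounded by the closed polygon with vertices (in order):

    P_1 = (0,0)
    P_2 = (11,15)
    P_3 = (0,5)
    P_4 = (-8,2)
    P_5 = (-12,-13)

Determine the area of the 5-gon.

P_1→P_2: (0)(15) − (11)(0) = 0
P_2→P_3: (11)(5) − (0)(15) = 55
P_3→P_4: (0)(2) − (-8)(5) = 40
P_4→P_5: (-8)(-13) − (-12)(2) = 128
P_5→P_1: (-12)(0) − (0)(-13) = 0
Σ = 223
Area = |Σ|/2 = 111.5.

111.5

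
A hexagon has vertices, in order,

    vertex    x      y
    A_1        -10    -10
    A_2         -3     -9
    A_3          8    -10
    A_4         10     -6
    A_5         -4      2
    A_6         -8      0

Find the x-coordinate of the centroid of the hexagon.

Apply Gauss's area formula. First the cross-terms c_i = x_i·y_{i+1} − x_{i+1}·y_i:
  60, 102, 52, -4, 16, 80  ⇒  2A = 306, A = 153.
Then Σ (x_i + x_{i+1})·c_i = -990, so x̄ = -990 / (6·153) = -55/51.

-55/51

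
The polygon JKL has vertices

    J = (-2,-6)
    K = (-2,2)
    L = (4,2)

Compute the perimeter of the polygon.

|JK| = √((0)² + (8)²) = √64 = 8
|KL| = √((6)² + (0)²) = √36 = 6
|LJ| = √((-6)² + (-8)²) = √100 = 10
Perimeter = 8 + 6 + 10 = 24.

24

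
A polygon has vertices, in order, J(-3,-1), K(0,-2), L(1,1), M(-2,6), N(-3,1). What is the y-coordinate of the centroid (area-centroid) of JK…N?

Apply the shoelace (surveyor's) formula. First the cross-terms c_i = x_i·y_{i+1} − x_{i+1}·y_i:
  6, 2, 8, 16, 6  ⇒  2A = 38, A = 19.
Then Σ (y_i + y_{i+1})·c_i = 148, so ȳ = 148 / (6·19) = 74/57.

74/57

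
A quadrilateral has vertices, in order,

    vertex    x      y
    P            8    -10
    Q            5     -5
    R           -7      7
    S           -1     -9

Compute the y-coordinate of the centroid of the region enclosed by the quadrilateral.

Apply the shoelace (surveyor's) formula. First the cross-terms c_i = x_i·y_{i+1} − x_{i+1}·y_i:
  10, 0, 70, 82  ⇒  2A = 162, A = 81.
Then Σ (y_i + y_{i+1})·c_i = -1848, so ȳ = -1848 / (6·81) = -308/81.

-308/81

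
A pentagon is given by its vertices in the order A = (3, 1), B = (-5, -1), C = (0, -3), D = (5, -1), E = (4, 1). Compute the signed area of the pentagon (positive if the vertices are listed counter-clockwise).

21

Σ = (2) + (15) + (15) + (9) + (1) = 42
Signed area = Σ/2 = 21 (positive ⇒ counter-clockwise traversal).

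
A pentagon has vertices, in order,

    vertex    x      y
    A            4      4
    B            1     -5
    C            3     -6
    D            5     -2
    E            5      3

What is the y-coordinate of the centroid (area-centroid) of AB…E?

Apply Gauss's area formula. First the cross-terms c_i = x_i·y_{i+1} − x_{i+1}·y_i:
  -24, 9, 24, 25, 8  ⇒  2A = 42, A = 21.
Then Σ (y_i + y_{i+1})·c_i = -186, so ȳ = -186 / (6·21) = -31/21.

-31/21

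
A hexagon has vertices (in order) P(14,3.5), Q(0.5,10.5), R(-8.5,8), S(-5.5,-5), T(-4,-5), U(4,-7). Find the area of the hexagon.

Σ = (145.25) + (93.25) + (86.5) + (7.5) + (48) + (112) = 492.5
Area = |Σ|/2 = 246.25.

246.25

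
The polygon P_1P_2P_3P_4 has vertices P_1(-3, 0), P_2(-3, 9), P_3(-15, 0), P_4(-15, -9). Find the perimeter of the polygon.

|P_1P_2| = √((0)² + (9)²) = √81 = 9
|P_2P_3| = √((-12)² + (-9)²) = √225 = 15
|P_3P_4| = √((0)² + (-9)²) = √81 = 9
|P_4P_1| = √((12)² + (9)²) = √225 = 15
Perimeter = 9 + 15 + 9 + 15 = 48.

48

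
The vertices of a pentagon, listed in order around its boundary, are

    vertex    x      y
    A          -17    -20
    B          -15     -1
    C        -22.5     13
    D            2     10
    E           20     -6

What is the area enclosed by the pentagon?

Apply the shoelace formula: 2A = Σ (x_i·y_{i+1} − x_{i+1}·y_i), indices taken mod 5.
Σ = (-283) + (-217.5) + (-251) + (-212) + (-502) = -1465.5
Area = |Σ|/2 = 732.75.

732.75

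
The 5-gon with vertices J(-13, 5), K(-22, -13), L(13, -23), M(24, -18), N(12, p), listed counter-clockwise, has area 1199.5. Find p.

23

Write out the shoelace sum; only the two edges meeting at N involve p:
2·Area = [(24·p − 12·(-18)) + (12·5 − (-13)·p)] + 1272
       = 37·p + 1548 = 2399
⇒ p = 23.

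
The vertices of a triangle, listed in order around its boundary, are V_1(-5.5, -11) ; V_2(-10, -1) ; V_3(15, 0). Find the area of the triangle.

Apply the surveyor's formula: 2A = Σ (x_i·y_{i+1} − x_{i+1}·y_i), indices taken mod 3.
Cross-terms: -104.5, 15, -165  ⇒  Σ = -254.5
Area = |Σ|/2 = 127.25.

127.25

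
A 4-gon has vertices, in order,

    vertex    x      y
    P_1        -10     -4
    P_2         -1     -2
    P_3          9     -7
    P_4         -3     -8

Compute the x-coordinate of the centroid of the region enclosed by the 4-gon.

-35/36

Apply Gauss's area formula. First the cross-terms c_i = x_i·y_{i+1} − x_{i+1}·y_i:
  16, 25, -93, -68  ⇒  2A = -120, A = -60.
Then Σ (x_i + x_{i+1})·c_i = 350, so x̄ = 350 / (6·(-60)) = -35/36.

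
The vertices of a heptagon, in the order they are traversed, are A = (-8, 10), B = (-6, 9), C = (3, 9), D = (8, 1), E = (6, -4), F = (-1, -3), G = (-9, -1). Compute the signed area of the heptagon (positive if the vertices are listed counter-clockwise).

-173

Σ = (-12) + (-81) + (-69) + (-38) + (-22) + (-26) + (-98) = -346
Signed area = Σ/2 = -173 (negative ⇒ clockwise traversal).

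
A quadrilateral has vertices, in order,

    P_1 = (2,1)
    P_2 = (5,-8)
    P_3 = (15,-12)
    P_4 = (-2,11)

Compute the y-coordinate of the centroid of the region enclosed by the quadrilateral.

-19/6

Apply the shoelace formula. First the cross-terms c_i = x_i·y_{i+1} − x_{i+1}·y_i:
  -21, 60, 141, -24  ⇒  2A = 156, A = 78.
Then Σ (y_i + y_{i+1})·c_i = -1482, so ȳ = -1482 / (6·78) = -19/6.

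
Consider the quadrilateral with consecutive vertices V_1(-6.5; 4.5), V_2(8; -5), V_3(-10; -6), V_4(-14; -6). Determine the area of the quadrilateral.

Σ = (-3.5) + (-98) + (-24) + (-102) = -227.5
Area = |Σ|/2 = 113.75.

113.75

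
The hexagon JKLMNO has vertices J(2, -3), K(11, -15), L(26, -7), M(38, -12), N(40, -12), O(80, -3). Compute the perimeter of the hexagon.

166

|JK| = √((9)² + (-12)²) = √225 = 15
|KL| = √((15)² + (8)²) = √289 = 17
|LM| = √((12)² + (-5)²) = √169 = 13
|MN| = √((2)² + (0)²) = √4 = 2
|NO| = √((40)² + (9)²) = √1681 = 41
|OJ| = √((-78)² + (0)²) = √6084 = 78
Perimeter = 15 + 17 + 13 + 2 + 41 + 78 = 166.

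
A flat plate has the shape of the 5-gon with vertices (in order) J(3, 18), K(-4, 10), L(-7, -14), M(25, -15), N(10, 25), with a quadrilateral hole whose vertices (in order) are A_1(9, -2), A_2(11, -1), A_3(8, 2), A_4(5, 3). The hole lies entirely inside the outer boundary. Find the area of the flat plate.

Outer boundary:
J→K: (3)(10) − (-4)(18) = 102
K→L: (-4)(-14) − (-7)(10) = 126
L→M: (-7)(-15) − (25)(-14) = 455
M→N: (25)(25) − (10)(-15) = 775
N→J: (10)(18) − (3)(25) = 105
Σ = 1563
Area = |Σ|/2 = 781.5.
Hole:
Σ = (13) + (30) + (14) + (-37) = 20
Area = |Σ|/2 = 10.
Net area = 781.5 − 10 = 771.5.

771.5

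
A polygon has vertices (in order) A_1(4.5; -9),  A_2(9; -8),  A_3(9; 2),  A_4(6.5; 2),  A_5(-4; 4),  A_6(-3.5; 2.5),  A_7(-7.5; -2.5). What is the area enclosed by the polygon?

142.125

Cross-terms: 45, 90, 5, 34, 4, 27.5, 78.75  ⇒  Σ = 284.25
Area = |Σ|/2 = 142.125.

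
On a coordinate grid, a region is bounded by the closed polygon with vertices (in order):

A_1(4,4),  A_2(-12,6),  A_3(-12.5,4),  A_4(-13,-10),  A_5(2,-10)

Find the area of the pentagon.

237

Σ = (72) + (27) + (177) + (150) + (48) = 474
Area = |Σ|/2 = 237.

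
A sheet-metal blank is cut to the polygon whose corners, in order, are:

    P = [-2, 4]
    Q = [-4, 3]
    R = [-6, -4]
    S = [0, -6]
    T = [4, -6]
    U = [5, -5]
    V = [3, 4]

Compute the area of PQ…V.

Apply Gauss's area formula: 2A = Σ (x_i·y_{i+1} − x_{i+1}·y_i), indices taken mod 7.
Σ = (10) + (34) + (36) + (24) + (10) + (35) + (20) = 169
Area = |Σ|/2 = 84.5.

84.5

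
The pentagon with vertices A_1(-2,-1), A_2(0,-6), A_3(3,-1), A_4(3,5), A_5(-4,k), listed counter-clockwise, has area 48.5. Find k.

5

The doubled signed area Σ (x_i y_{i+1} − x_{i+1} y_i) is linear in k.
With k=0 it equals 72; the coefficient of k is 5 (from the two edges through A_5).
So 5·k + 72 = 2·48.5 = 97 ⇒ k = 5.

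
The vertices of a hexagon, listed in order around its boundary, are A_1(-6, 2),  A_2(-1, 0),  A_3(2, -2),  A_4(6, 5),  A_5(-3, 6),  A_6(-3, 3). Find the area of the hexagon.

49

Apply the shoelace (surveyor's) formula: 2A = Σ (x_i·y_{i+1} − x_{i+1}·y_i), indices taken mod 6.
Σ = (2) + (2) + (22) + (51) + (9) + (12) = 98
Area = |Σ|/2 = 49.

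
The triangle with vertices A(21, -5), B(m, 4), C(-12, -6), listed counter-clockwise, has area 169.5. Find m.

-21

The doubled signed area Σ (x_i y_{i+1} − x_{i+1} y_i) is linear in m.
With m=0 it equals 318; the coefficient of m is -1 (from the two edges through B).
So -1·m + 318 = 2·169.5 = 339 ⇒ m = -21.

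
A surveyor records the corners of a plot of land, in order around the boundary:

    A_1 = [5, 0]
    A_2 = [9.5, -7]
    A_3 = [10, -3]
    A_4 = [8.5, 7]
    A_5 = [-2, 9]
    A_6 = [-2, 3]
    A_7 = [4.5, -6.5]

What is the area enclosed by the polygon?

118.25

Apply the shoelace (surveyor's) formula: 2A = Σ (x_i·y_{i+1} − x_{i+1}·y_i), indices taken mod 7.
Σ = (-35) + (41.5) + (95.5) + (90.5) + (12) + (-0.5) + (32.5) = 236.5
Area = |Σ|/2 = 118.25.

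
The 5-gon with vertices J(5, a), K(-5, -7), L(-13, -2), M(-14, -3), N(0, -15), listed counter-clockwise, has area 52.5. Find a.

The doubled signed area Σ (x_i y_{i+1} − x_{i+1} y_i) is linear in a.
With a=0 it equals 180; the coefficient of a is 5 (from the two edges through J).
So 5·a + 180 = 2·52.5 = 105 ⇒ a = -15.

-15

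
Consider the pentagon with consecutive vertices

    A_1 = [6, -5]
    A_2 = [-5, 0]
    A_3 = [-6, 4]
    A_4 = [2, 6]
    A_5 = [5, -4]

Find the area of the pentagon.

64

Apply the surveyor's formula: 2A = Σ (x_i·y_{i+1} − x_{i+1}·y_i), indices taken mod 5.
Cross-terms: -25, -20, -44, -38, -1  ⇒  Σ = -128
Area = |Σ|/2 = 64.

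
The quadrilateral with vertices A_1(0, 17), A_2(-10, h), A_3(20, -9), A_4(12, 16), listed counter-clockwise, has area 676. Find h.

Write out the shoelace sum; only the two edges meeting at A_2 involve h:
2·Area = [(0·h − (-10)·17) + ((-10)·(-9) − 20·h)] + 632
       = -20·h + 892 = 1352
⇒ h = -23.

-23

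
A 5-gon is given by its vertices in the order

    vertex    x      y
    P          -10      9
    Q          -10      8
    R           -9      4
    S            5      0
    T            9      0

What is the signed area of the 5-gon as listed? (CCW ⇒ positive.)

Apply the shoelace formula: 2A = Σ (x_i·y_{i+1} − x_{i+1}·y_i), indices taken mod 5.
Σ = (10) + (32) + (-20) + (0) + (81) = 103
Signed area = Σ/2 = 51.5 (positive ⇒ counter-clockwise traversal).

51.5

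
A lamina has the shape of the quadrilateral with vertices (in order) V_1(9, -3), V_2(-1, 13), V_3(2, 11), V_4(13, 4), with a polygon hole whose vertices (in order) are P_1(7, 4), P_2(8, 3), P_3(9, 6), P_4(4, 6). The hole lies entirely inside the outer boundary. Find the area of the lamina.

59.5

Outer boundary:
Apply the surveyor's formula: 2A = Σ (x_i·y_{i+1} − x_{i+1}·y_i), indices taken mod 4.
V_1→V_2: (9)(13) − (-1)(-3) = 114
V_2→V_3: (-1)(11) − (2)(13) = -37
V_3→V_4: (2)(4) − (13)(11) = -135
V_4→V_1: (13)(-3) − (9)(4) = -75
Σ = -133
Area = |Σ|/2 = 66.5.
Hole:
Apply the shoelace (surveyor's) formula: 2A = Σ (x_i·y_{i+1} − x_{i+1}·y_i), indices taken mod 4.
P_1→P_2: (7)(3) − (8)(4) = -11
P_2→P_3: (8)(6) − (9)(3) = 21
P_3→P_4: (9)(6) − (4)(6) = 30
P_4→P_1: (4)(4) − (7)(6) = -26
Σ = 14
Area = |Σ|/2 = 7.
Net area = 66.5 − 7 = 59.5.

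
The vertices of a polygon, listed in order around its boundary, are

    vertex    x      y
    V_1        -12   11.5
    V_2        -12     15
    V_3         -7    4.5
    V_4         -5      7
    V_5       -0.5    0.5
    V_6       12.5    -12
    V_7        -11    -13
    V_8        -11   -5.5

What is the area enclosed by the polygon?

293.125

Apply Gauss's area formula: 2A = Σ (x_i·y_{i+1} − x_{i+1}·y_i), indices taken mod 8.
Σ = (-42) + (51) + (-26.5) + (1) + (-0.25) + (-294.5) + (-82.5) + (-192.5) = -586.25
Area = |Σ|/2 = 293.125.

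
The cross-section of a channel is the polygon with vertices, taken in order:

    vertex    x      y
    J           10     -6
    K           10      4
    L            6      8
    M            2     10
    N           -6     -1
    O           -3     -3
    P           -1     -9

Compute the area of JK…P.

196.5

Apply the shoelace (surveyor's) formula: 2A = Σ (x_i·y_{i+1} − x_{i+1}·y_i), indices taken mod 7.
Σ = (100) + (56) + (44) + (58) + (15) + (24) + (96) = 393
Area = |Σ|/2 = 196.5.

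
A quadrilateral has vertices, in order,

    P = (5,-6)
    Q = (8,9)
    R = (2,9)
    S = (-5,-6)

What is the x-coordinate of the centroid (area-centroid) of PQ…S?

Apply the shoelace (surveyor's) formula. First the cross-terms c_i = x_i·y_{i+1} − x_{i+1}·y_i:
  93, 54, 33, 60  ⇒  2A = 240, A = 120.
Then Σ (x_i + x_{i+1})·c_i = 1650, so x̄ = 1650 / (6·120) = 55/24.

55/24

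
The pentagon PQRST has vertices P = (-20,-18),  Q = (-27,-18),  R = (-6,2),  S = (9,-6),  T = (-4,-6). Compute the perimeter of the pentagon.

|PQ| = √((-7)² + (0)²) = √49 = 7
|QR| = √((21)² + (20)²) = √841 = 29
|RS| = √((15)² + (-8)²) = √289 = 17
|ST| = √((-13)² + (0)²) = √169 = 13
|TP| = √((-16)² + (-12)²) = √400 = 20
Perimeter = 7 + 29 + 17 + 13 + 20 = 86.

86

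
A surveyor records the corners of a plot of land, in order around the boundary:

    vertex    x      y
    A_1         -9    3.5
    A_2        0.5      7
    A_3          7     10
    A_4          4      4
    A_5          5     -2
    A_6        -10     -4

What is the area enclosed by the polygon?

Apply Gauss's area formula: 2A = Σ (x_i·y_{i+1} − x_{i+1}·y_i), indices taken mod 6.
A_1→A_2: (-9)(7) − (0.5)(3.5) = -64.75
A_2→A_3: (0.5)(10) − (7)(7) = -44
A_3→A_4: (7)(4) − (4)(10) = -12
A_4→A_5: (4)(-2) − (5)(4) = -28
A_5→A_6: (5)(-4) − (-10)(-2) = -40
A_6→A_1: (-10)(3.5) − (-9)(-4) = -71
Σ = -259.75
Area = |Σ|/2 = 129.875.

129.875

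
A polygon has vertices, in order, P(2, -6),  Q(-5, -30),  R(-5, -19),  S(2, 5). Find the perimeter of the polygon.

72

|PQ| = √((-7)² + (-24)²) = √625 = 25
|QR| = √((0)² + (11)²) = √121 = 11
|RS| = √((7)² + (24)²) = √625 = 25
|SP| = √((0)² + (-11)²) = √121 = 11
Perimeter = 25 + 11 + 25 + 11 = 72.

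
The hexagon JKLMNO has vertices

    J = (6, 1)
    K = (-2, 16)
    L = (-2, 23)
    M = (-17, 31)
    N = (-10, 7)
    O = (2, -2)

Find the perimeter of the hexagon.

|JK| = √((-8)² + (15)²) = √289 = 17
|KL| = √((0)² + (7)²) = √49 = 7
|LM| = √((-15)² + (8)²) = √289 = 17
|MN| = √((7)² + (-24)²) = √625 = 25
|NO| = √((12)² + (-9)²) = √225 = 15
|OJ| = √((4)² + (3)²) = √25 = 5
Perimeter = 17 + 7 + 17 + 25 + 15 + 5 = 86.

86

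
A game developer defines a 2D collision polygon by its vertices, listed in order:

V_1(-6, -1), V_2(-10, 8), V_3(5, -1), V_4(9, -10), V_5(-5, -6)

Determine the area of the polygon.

132

V_1→V_2: (-6)(8) − (-10)(-1) = -58
V_2→V_3: (-10)(-1) − (5)(8) = -30
V_3→V_4: (5)(-10) − (9)(-1) = -41
V_4→V_5: (9)(-6) − (-5)(-10) = -104
V_5→V_1: (-5)(-1) − (-6)(-6) = -31
Σ = -264
Area = |Σ|/2 = 132.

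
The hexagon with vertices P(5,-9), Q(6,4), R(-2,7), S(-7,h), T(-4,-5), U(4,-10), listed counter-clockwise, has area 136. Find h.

-5

Write out the shoelace sum; only the two edges meeting at S involve h:
2·Area = [((-2)·h − (-7)·7) + ((-7)·(-5) − (-4)·h)] + 198
       = 2·h + 282 = 272
⇒ h = -5.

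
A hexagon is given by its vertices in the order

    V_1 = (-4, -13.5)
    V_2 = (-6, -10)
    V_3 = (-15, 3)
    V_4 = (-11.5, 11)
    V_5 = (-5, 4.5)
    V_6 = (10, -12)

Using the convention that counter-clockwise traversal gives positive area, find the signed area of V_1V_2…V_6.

-252.125

Σ = (-41) + (-168) + (-130.5) + (3.25) + (15) + (-183) = -504.25
Signed area = Σ/2 = -252.125 (negative ⇒ clockwise traversal).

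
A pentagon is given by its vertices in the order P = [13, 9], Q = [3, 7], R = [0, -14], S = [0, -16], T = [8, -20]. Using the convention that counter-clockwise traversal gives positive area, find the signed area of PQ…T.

241

Σ = (64) + (-42) + (0) + (128) + (332) = 482
Signed area = Σ/2 = 241 (positive ⇒ counter-clockwise traversal).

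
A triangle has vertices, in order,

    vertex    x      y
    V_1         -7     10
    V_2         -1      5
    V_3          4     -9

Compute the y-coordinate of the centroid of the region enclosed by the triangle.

Apply the shoelace formula. First the cross-terms c_i = x_i·y_{i+1} − x_{i+1}·y_i:
  -25, -11, -23  ⇒  2A = -59, A = -29.5.
Then Σ (y_i + y_{i+1})·c_i = -354, so ȳ = -354 / (6·(-29.5)) = 2.

2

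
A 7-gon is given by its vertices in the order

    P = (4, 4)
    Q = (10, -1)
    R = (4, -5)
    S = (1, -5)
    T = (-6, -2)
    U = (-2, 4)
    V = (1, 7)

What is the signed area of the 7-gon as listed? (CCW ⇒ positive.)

-103.5

P→Q: (4)(-1) − (10)(4) = -44
Q→R: (10)(-5) − (4)(-1) = -46
R→S: (4)(-5) − (1)(-5) = -15
S→T: (1)(-2) − (-6)(-5) = -32
T→U: (-6)(4) − (-2)(-2) = -28
U→V: (-2)(7) − (1)(4) = -18
V→P: (1)(4) − (4)(7) = -24
Σ = -207
Signed area = Σ/2 = -103.5 (negative ⇒ clockwise traversal).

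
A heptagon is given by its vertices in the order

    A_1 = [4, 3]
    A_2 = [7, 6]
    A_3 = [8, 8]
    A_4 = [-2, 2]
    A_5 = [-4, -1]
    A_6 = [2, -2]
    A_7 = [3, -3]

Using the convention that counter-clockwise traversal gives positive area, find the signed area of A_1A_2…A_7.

Apply the surveyor's formula: 2A = Σ (x_i·y_{i+1} − x_{i+1}·y_i), indices taken mod 7.
Σ = (3) + (8) + (32) + (10) + (10) + (0) + (21) = 84
Signed area = Σ/2 = 42 (positive ⇒ counter-clockwise traversal).

42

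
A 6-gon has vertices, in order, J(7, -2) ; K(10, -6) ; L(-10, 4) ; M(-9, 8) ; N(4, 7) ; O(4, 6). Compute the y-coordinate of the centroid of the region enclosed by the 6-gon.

663/235

Apply the surveyor's formula. First the cross-terms c_i = x_i·y_{i+1} − x_{i+1}·y_i:
  -22, -20, -44, -95, -4, -50  ⇒  2A = -235, A = -117.5.
Then Σ (y_i + y_{i+1})·c_i = -1989, so ȳ = -1989 / (6·(-117.5)) = 663/235.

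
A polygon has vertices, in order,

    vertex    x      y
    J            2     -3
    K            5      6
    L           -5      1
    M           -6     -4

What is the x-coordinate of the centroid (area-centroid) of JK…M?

Apply the shoelace (surveyor's) formula. First the cross-terms c_i = x_i·y_{i+1} − x_{i+1}·y_i:
  27, 35, 26, 26  ⇒  2A = 114, A = 57.
Then Σ (x_i + x_{i+1})·c_i = -201, so x̄ = -201 / (6·57) = -67/114.

-67/114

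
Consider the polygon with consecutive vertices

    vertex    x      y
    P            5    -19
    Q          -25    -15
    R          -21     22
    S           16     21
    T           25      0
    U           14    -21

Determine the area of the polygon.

Apply Gauss's area formula: 2A = Σ (x_i·y_{i+1} − x_{i+1}·y_i), indices taken mod 6.
Σ = (-550) + (-865) + (-793) + (-525) + (-525) + (-161) = -3419
Area = |Σ|/2 = 1709.5.

1709.5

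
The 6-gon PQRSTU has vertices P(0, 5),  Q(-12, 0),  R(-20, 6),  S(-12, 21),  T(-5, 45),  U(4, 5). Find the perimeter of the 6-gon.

|PQ| = √((-12)² + (-5)²) = √169 = 13
|QR| = √((-8)² + (6)²) = √100 = 10
|RS| = √((8)² + (15)²) = √289 = 17
|ST| = √((7)² + (24)²) = √625 = 25
|TU| = √((9)² + (-40)²) = √1681 = 41
|UP| = √((-4)² + (0)²) = √16 = 4
Perimeter = 13 + 10 + 17 + 25 + 41 + 4 = 110.

110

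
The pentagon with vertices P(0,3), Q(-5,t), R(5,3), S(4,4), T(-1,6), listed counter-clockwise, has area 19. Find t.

-1

Write out the shoelace sum; only the two edges meeting at Q involve t:
2·Area = [(0·t − (-5)·3) + ((-5)·3 − 5·t)] + 33
       = -5·t + 33 = 38
⇒ t = -1.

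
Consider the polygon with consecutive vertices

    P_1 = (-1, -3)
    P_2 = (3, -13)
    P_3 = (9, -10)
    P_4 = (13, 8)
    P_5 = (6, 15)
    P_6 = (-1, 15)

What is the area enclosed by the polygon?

Apply Gauss's area formula: 2A = Σ (x_i·y_{i+1} − x_{i+1}·y_i), indices taken mod 6.
Σ = (22) + (87) + (202) + (147) + (105) + (18) = 581
Area = |Σ|/2 = 290.5.

290.5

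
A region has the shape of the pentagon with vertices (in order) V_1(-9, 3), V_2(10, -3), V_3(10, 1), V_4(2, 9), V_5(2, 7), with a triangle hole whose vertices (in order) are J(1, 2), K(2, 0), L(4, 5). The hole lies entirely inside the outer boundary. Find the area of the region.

Outer boundary:
Apply Gauss's area formula: 2A = Σ (x_i·y_{i+1} − x_{i+1}·y_i), indices taken mod 5.
Σ = (-3) + (40) + (88) + (-4) + (69) = 190
Area = |Σ|/2 = 95.
Hole:
Apply the surveyor's formula: 2A = Σ (x_i·y_{i+1} − x_{i+1}·y_i), indices taken mod 3.
Σ = (-4) + (10) + (3) = 9
Area = |Σ|/2 = 4.5.
Net area = 95 − 4.5 = 90.5.

90.5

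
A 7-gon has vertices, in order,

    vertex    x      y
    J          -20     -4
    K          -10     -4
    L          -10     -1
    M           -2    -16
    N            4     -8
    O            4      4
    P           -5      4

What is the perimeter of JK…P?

|JK| = √((10)² + (0)²) = √100 = 10
|KL| = √((0)² + (3)²) = √9 = 3
|LM| = √((8)² + (-15)²) = √289 = 17
|MN| = √((6)² + (8)²) = √100 = 10
|NO| = √((0)² + (12)²) = √144 = 12
|OP| = √((-9)² + (0)²) = √81 = 9
|PJ| = √((-15)² + (-8)²) = √289 = 17
Perimeter = 10 + 3 + 17 + 10 + 12 + 9 + 17 = 78.

78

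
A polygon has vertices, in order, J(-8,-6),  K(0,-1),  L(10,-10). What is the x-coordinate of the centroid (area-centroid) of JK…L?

Apply Gauss's area formula. First the cross-terms c_i = x_i·y_{i+1} − x_{i+1}·y_i:
  8, 10, -140  ⇒  2A = -122, A = -61.
Then Σ (x_i + x_{i+1})·c_i = -244, so x̄ = -244 / (6·(-61)) = 2/3.

2/3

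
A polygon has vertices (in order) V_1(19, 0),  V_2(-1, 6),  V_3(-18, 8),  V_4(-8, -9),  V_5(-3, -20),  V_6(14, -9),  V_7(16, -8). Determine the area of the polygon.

532

Apply Gauss's area formula: 2A = Σ (x_i·y_{i+1} − x_{i+1}·y_i), indices taken mod 7.
Σ = (114) + (100) + (226) + (133) + (307) + (32) + (152) = 1064
Area = |Σ|/2 = 532.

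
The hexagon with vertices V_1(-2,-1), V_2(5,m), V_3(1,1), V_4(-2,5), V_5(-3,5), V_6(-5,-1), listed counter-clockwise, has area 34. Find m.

-5

The doubled signed area Σ (x_i y_{i+1} − x_{i+1} y_i) is linear in m.
With m=0 it equals 53; the coefficient of m is -3 (from the two edges through V_2).
So -3·m + 53 = 2·34 = 68 ⇒ m = -5.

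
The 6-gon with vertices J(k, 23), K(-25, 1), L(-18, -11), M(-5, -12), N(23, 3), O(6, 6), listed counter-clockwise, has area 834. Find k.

-24

Write out the shoelace sum; only the two edges meeting at J involve k:
2·Area = [(6·23 − k·6) + (k·1 − (-25)·23)] + 835
       = -5·k + 1548 = 1668
⇒ k = -24.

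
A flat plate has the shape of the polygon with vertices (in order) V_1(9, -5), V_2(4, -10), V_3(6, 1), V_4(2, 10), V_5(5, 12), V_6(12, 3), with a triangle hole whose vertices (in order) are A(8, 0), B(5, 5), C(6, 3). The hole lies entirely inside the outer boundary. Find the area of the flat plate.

Outer boundary:
Cross-terms: -70, 64, 58, -26, -129, -87  ⇒  Σ = -190
Area = |Σ|/2 = 95.
Hole:
Σ = (40) + (-15) + (-24) = 1
Area = |Σ|/2 = 0.5.
Net area = 95 − 0.5 = 94.5.

94.5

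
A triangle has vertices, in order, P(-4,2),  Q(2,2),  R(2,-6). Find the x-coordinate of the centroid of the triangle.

0

Apply the shoelace formula. First the cross-terms c_i = x_i·y_{i+1} − x_{i+1}·y_i:
  -12, -16, -20  ⇒  2A = -48, A = -24.
Then Σ (x_i + x_{i+1})·c_i = 0, so x̄ = 0 / (6·(-24)) = 0.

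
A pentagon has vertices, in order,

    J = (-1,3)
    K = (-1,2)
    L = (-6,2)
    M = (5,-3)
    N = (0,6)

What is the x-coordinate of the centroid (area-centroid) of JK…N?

64/165

Apply the shoelace formula. First the cross-terms c_i = x_i·y_{i+1} − x_{i+1}·y_i:
  1, 10, 8, 30, 6  ⇒  2A = 55, A = 27.5.
Then Σ (x_i + x_{i+1})·c_i = 64, so x̄ = 64 / (6·27.5) = 64/165.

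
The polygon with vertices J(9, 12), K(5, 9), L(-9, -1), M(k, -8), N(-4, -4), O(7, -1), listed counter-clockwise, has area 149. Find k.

Write out the shoelace sum; only the two edges meeting at M involve k:
2·Area = [((-9)·(-8) − k·(-1)) + (k·(-4) − (-4)·(-8))] + 222
       = -3·k + 262 = 298
⇒ k = -12.

-12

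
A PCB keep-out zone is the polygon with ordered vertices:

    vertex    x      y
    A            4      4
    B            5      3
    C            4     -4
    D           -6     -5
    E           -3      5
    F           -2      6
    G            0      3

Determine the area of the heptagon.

Apply Gauss's area formula: 2A = Σ (x_i·y_{i+1} − x_{i+1}·y_i), indices taken mod 7.
Σ = (-8) + (-32) + (-44) + (-45) + (-8) + (-6) + (-12) = -155
Area = |Σ|/2 = 77.5.

77.5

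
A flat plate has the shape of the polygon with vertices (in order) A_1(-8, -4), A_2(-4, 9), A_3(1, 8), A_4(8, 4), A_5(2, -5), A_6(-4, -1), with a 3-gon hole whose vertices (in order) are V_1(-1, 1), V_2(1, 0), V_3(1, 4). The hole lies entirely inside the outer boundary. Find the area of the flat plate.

Outer boundary:
A_1→A_2: (-8)(9) − (-4)(-4) = -88
A_2→A_3: (-4)(8) − (1)(9) = -41
A_3→A_4: (1)(4) − (8)(8) = -60
A_4→A_5: (8)(-5) − (2)(4) = -48
A_5→A_6: (2)(-1) − (-4)(-5) = -22
A_6→A_1: (-4)(-4) − (-8)(-1) = 8
Σ = -251
Area = |Σ|/2 = 125.5.
Hole:
V_1→V_2: (-1)(0) − (1)(1) = -1
V_2→V_3: (1)(4) − (1)(0) = 4
V_3→V_1: (1)(1) − (-1)(4) = 5
Σ = 8
Area = |Σ|/2 = 4.
Net area = 125.5 − 4 = 121.5.

121.5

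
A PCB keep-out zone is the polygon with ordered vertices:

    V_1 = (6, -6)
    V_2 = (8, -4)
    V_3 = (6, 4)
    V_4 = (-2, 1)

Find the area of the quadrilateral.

Apply the shoelace (surveyor's) formula: 2A = Σ (x_i·y_{i+1} − x_{i+1}·y_i), indices taken mod 4.
Cross-terms: 24, 56, 14, 6  ⇒  Σ = 100
Area = |Σ|/2 = 50.

50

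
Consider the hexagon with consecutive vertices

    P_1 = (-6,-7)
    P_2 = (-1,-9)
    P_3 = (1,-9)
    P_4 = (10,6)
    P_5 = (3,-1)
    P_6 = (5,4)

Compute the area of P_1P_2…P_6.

Σ = (47) + (18) + (96) + (-28) + (17) + (-11) = 139
Area = |Σ|/2 = 69.5.

69.5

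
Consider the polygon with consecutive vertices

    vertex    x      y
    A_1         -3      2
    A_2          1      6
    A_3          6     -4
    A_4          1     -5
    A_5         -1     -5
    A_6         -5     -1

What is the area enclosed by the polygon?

A_1→A_2: (-3)(6) − (1)(2) = -20
A_2→A_3: (1)(-4) − (6)(6) = -40
A_3→A_4: (6)(-5) − (1)(-4) = -26
A_4→A_5: (1)(-5) − (-1)(-5) = -10
A_5→A_6: (-1)(-1) − (-5)(-5) = -24
A_6→A_1: (-5)(2) − (-3)(-1) = -13
Σ = -133
Area = |Σ|/2 = 66.5.

66.5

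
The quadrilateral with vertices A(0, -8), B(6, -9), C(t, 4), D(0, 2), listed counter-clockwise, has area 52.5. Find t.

The doubled signed area Σ (x_i y_{i+1} − x_{i+1} y_i) is linear in t.
With t=0 it equals 72; the coefficient of t is 11 (from the two edges through C).
So 11·t + 72 = 2·52.5 = 105 ⇒ t = 3.

3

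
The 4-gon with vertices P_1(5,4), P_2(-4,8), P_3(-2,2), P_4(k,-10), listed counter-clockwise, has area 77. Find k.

The doubled signed area Σ (x_i y_{i+1} − x_{i+1} y_i) is linear in k.
With k=0 it equals 134; the coefficient of k is 2 (from the two edges through P_4).
So 2·k + 134 = 2·77 = 154 ⇒ k = 10.

10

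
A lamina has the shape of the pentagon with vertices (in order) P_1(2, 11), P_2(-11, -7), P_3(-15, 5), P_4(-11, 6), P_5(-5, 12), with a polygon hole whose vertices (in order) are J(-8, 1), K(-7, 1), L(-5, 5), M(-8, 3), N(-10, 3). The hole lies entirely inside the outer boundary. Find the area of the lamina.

127.5

Outer boundary:
Σ = (107) + (-160) + (-35) + (-102) + (-79) = -269
Area = |Σ|/2 = 134.5.
Hole:
Apply Gauss's area formula: 2A = Σ (x_i·y_{i+1} − x_{i+1}·y_i), indices taken mod 5.
Σ = (-1) + (-30) + (25) + (6) + (14) = 14
Area = |Σ|/2 = 7.
Net area = 134.5 − 7 = 127.5.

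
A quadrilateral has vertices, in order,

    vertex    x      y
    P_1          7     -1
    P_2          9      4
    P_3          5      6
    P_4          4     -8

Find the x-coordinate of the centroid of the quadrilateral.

Apply the shoelace (surveyor's) formula. First the cross-terms c_i = x_i·y_{i+1} − x_{i+1}·y_i:
  37, 34, -64, 52  ⇒  2A = 59, A = 29.5.
Then Σ (x_i + x_{i+1})·c_i = 1064, so x̄ = 1064 / (6·29.5) = 1064/177.

1064/177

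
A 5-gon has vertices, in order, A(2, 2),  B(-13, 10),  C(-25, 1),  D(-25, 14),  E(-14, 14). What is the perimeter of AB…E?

|AB| = √((-15)² + (8)²) = √289 = 17
|BC| = √((-12)² + (-9)²) = √225 = 15
|CD| = √((0)² + (13)²) = √169 = 13
|DE| = √((11)² + (0)²) = √121 = 11
|EA| = √((16)² + (-12)²) = √400 = 20
Perimeter = 17 + 15 + 13 + 11 + 20 = 76.

76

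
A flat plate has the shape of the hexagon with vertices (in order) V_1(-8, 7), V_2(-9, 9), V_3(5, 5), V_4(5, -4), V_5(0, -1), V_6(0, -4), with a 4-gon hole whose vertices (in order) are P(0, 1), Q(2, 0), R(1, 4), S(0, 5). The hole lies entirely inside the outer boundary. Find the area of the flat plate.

85

Outer boundary:
Σ = (-9) + (-90) + (-45) + (-5) + (0) + (-32) = -181
Area = |Σ|/2 = 90.5.
Hole:
Apply Gauss's area formula: 2A = Σ (x_i·y_{i+1} − x_{i+1}·y_i), indices taken mod 4.
Σ = (-2) + (8) + (5) + (0) = 11
Area = |Σ|/2 = 5.5.
Net area = 90.5 − 5.5 = 85.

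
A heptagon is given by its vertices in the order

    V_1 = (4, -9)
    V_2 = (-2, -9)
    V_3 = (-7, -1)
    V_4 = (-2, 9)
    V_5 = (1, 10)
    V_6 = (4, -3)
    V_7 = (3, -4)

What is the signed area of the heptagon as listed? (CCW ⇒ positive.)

-135

V_1→V_2: (4)(-9) − (-2)(-9) = -54
V_2→V_3: (-2)(-1) − (-7)(-9) = -61
V_3→V_4: (-7)(9) − (-2)(-1) = -65
V_4→V_5: (-2)(10) − (1)(9) = -29
V_5→V_6: (1)(-3) − (4)(10) = -43
V_6→V_7: (4)(-4) − (3)(-3) = -7
V_7→V_1: (3)(-9) − (4)(-4) = -11
Σ = -270
Signed area = Σ/2 = -135 (negative ⇒ clockwise traversal).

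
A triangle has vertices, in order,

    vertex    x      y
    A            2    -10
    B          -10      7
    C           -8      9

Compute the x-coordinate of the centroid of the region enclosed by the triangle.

-16/3

Apply the surveyor's formula. First the cross-terms c_i = x_i·y_{i+1} − x_{i+1}·y_i:
  -86, -34, 62  ⇒  2A = -58, A = -29.
Then Σ (x_i + x_{i+1})·c_i = 928, so x̄ = 928 / (6·(-29)) = -16/3.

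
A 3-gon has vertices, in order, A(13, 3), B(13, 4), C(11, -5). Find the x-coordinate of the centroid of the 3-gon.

Apply the surveyor's formula. First the cross-terms c_i = x_i·y_{i+1} − x_{i+1}·y_i:
  13, -109, 98  ⇒  2A = 2, A = 1.
Then Σ (x_i + x_{i+1})·c_i = 74, so x̄ = 74 / (6·1) = 37/3.

37/3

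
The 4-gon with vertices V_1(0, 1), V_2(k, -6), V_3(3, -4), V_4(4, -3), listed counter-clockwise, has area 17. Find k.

Write out the shoelace sum; only the two edges meeting at V_2 involve k:
2·Area = [(0·(-6) − k·1) + (k·(-4) − 3·(-6))] + 11
       = -5·k + 29 = 34
⇒ k = -1.

-1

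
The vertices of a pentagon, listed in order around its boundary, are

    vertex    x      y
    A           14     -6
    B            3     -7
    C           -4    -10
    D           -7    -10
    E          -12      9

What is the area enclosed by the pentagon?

Apply Gauss's area formula: 2A = Σ (x_i·y_{i+1} − x_{i+1}·y_i), indices taken mod 5.
Cross-terms: -80, -58, -30, -183, -54  ⇒  Σ = -405
Area = |Σ|/2 = 202.5.

202.5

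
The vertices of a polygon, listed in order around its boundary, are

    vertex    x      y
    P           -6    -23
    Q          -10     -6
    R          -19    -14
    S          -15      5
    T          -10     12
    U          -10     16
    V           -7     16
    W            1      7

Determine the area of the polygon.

Apply the shoelace formula: 2A = Σ (x_i·y_{i+1} − x_{i+1}·y_i), indices taken mod 8.
Cross-terms: -194, 26, -305, -130, -40, -48, -65, 19  ⇒  Σ = -737
Area = |Σ|/2 = 368.5.

368.5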